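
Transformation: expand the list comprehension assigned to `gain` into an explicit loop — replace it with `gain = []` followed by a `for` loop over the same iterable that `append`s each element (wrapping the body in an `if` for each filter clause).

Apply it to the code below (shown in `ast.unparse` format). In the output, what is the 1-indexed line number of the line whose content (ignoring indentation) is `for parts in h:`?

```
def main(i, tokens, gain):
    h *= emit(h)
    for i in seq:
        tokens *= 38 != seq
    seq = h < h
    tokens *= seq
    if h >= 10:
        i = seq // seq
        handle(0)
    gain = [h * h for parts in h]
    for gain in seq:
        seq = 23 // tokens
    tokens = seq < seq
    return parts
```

11

Transformed code:
def main(i, tokens, gain):
    h *= emit(h)
    for i in seq:
        tokens *= 38 != seq
    seq = h < h
    tokens *= seq
    if h >= 10:
        i = seq // seq
        handle(0)
    gain = []
    for parts in h:
        gain.append(h * h)
    for gain in seq:
        seq = 23 // tokens
    tokens = seq < seq
    return parts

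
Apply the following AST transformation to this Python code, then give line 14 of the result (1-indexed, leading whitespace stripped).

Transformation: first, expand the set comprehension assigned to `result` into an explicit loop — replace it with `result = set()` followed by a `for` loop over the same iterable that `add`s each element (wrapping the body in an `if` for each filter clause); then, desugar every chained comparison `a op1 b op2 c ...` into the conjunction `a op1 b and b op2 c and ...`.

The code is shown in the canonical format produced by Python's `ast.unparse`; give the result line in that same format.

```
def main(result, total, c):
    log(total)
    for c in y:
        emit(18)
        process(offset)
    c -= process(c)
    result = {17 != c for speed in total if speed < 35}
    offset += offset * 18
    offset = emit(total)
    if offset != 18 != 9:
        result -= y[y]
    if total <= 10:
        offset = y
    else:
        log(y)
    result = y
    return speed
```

result -= y[y]

Transformed code:
def main(result, total, c):
    log(total)
    for c in y:
        emit(18)
        process(offset)
    c -= process(c)
    result = set()
    for speed in total:
        if speed < 35:
            result.add(17 != c)
    offset += offset * 18
    offset = emit(total)
    if offset != 18 and 18 != 9:
        result -= y[y]
    if total <= 10:
        offset = y
    else:
        log(y)
    result = y
    return speed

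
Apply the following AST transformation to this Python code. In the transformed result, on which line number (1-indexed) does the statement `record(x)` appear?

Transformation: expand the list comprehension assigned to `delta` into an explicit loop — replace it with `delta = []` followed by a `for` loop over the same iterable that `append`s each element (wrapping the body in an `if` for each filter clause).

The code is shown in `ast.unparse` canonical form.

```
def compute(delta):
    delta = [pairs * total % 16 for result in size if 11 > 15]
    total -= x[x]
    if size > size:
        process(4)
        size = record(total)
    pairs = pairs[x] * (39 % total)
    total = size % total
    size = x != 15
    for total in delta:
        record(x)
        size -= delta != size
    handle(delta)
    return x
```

Transformed code:
def compute(delta):
    delta = []
    for result in size:
        if 11 > 15:
            delta.append(pairs * total % 16)
    total -= x[x]
    if size > size:
        process(4)
        size = record(total)
    pairs = pairs[x] * (39 % total)
    total = size % total
    size = x != 15
    for total in delta:
        record(x)
        size -= delta != size
    handle(delta)
    return x

14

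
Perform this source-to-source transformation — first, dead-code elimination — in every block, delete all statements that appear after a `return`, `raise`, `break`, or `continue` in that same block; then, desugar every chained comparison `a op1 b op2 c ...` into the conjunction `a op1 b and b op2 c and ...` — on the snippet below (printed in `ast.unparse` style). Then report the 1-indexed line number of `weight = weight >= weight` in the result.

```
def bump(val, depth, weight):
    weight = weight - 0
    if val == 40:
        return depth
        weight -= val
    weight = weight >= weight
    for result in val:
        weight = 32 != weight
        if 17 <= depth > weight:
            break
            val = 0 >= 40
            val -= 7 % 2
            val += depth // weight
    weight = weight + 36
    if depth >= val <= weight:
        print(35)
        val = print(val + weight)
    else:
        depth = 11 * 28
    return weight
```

Transformed code:
def bump(val, depth, weight):
    weight = weight - 0
    if val == 40:
        return depth
    weight = weight >= weight
    for result in val:
        weight = 32 != weight
        if 17 <= depth and depth > weight:
            break
    weight = weight + 36
    if depth >= val and val <= weight:
        print(35)
        val = print(val + weight)
    else:
        depth = 11 * 28
    return weight

5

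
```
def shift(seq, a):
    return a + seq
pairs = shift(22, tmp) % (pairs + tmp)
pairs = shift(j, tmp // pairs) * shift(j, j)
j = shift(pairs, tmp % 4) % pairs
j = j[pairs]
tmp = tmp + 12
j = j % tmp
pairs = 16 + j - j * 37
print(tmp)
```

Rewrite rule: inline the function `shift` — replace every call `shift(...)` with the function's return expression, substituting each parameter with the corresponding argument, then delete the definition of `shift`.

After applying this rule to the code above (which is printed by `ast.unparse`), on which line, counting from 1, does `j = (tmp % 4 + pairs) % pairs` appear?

Transformed code:
pairs = (tmp + 22) % (pairs + tmp)
pairs = (tmp // pairs + j) * (j + j)
j = (tmp % 4 + pairs) % pairs
j = j[pairs]
tmp = tmp + 12
j = j % tmp
pairs = 16 + j - j * 37
print(tmp)

3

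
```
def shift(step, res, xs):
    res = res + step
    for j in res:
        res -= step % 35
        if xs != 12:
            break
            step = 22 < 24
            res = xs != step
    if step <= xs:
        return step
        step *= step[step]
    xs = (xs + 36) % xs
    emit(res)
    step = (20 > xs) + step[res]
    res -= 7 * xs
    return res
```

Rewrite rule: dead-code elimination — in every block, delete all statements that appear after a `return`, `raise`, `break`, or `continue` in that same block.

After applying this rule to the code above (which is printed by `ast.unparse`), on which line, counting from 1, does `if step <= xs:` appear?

7

Transformed code:
def shift(step, res, xs):
    res = res + step
    for j in res:
        res -= step % 35
        if xs != 12:
            break
    if step <= xs:
        return step
    xs = (xs + 36) % xs
    emit(res)
    step = (20 > xs) + step[res]
    res -= 7 * xs
    return res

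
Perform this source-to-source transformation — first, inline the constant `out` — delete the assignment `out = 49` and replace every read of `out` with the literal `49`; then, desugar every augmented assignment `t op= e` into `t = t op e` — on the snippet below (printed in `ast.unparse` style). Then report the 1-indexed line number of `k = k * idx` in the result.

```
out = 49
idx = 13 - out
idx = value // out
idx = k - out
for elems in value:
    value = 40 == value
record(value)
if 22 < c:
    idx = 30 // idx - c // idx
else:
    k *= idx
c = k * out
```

10

Transformed code:
idx = 13 - 49
idx = value // 49
idx = k - 49
for elems in value:
    value = 40 == value
record(value)
if 22 < c:
    idx = 30 // idx - c // idx
else:
    k = k * idx
c = k * 49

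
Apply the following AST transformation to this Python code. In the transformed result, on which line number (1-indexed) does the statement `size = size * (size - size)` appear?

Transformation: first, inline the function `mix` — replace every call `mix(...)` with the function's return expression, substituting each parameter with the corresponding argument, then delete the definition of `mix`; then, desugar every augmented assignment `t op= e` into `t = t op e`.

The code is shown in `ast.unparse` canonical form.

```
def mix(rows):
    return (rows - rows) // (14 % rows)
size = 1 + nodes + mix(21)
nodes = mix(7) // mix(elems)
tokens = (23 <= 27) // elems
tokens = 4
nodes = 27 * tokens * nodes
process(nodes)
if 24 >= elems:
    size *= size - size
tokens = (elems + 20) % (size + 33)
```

8

Transformed code:
size = 1 + nodes + (21 - 21) // (14 % 21)
nodes = (7 - 7) // (14 % 7) // ((elems - elems) // (14 % elems))
tokens = (23 <= 27) // elems
tokens = 4
nodes = 27 * tokens * nodes
process(nodes)
if 24 >= elems:
    size = size * (size - size)
tokens = (elems + 20) % (size + 33)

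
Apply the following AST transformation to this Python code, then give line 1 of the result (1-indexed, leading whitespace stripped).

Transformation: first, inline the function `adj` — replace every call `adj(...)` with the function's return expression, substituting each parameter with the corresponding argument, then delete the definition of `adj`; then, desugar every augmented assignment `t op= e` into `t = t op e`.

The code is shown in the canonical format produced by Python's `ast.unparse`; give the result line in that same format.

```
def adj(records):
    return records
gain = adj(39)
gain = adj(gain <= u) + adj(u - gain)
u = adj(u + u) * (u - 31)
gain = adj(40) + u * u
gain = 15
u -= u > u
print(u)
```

Transformed code:
gain = 39
gain = (gain <= u) + (u - gain)
u = (u + u) * (u - 31)
gain = 40 + u * u
gain = 15
u = u - (u > u)
print(u)

gain = 39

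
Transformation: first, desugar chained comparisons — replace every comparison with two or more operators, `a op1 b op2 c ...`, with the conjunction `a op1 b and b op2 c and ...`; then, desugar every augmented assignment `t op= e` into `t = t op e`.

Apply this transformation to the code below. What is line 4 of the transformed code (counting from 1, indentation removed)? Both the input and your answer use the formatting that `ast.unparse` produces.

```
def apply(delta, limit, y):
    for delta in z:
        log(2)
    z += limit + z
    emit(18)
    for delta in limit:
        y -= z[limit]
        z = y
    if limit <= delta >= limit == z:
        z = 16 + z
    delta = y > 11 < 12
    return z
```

z = z + (limit + z)

Transformed code:
def apply(delta, limit, y):
    for delta in z:
        log(2)
    z = z + (limit + z)
    emit(18)
    for delta in limit:
        y = y - z[limit]
        z = y
    if limit <= delta and delta >= limit and (limit == z):
        z = 16 + z
    delta = y > 11 and 11 < 12
    return z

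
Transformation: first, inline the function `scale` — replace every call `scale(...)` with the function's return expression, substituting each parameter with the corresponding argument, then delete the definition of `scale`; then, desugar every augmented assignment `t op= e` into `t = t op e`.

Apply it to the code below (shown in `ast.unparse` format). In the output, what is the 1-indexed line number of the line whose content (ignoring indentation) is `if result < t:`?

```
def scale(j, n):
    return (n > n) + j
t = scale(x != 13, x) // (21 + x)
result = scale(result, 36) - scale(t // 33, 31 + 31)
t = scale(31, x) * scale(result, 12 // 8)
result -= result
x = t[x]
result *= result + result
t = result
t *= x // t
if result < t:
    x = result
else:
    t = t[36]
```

Transformed code:
t = ((x > x) + (x != 13)) // (21 + x)
result = (36 > 36) + result - ((31 + 31 > 31 + 31) + t // 33)
t = ((x > x) + 31) * ((12 // 8 > 12 // 8) + result)
result = result - result
x = t[x]
result = result * (result + result)
t = result
t = t * (x // t)
if result < t:
    x = result
else:
    t = t[36]

9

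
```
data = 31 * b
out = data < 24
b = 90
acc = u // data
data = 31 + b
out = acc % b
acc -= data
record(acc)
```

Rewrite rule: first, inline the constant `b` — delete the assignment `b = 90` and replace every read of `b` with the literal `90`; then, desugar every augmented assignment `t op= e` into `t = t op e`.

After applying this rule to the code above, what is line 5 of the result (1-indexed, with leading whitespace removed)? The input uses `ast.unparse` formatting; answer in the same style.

Transformed code:
data = 31 * 90
out = data < 24
acc = u // data
data = 31 + 90
out = acc % 90
acc = acc - data
record(acc)

out = acc % 90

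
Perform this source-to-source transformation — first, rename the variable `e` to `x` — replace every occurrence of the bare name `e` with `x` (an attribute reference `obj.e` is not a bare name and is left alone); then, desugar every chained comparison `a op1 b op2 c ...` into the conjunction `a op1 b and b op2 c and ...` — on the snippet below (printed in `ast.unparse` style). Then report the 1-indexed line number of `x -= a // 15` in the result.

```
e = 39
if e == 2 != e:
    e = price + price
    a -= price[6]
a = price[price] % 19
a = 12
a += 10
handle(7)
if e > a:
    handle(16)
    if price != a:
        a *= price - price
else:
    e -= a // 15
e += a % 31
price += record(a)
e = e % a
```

Transformed code:
x = 39
if x == 2 and 2 != x:
    x = price + price
    a -= price[6]
a = price[price] % 19
a = 12
a += 10
handle(7)
if x > a:
    handle(16)
    if price != a:
        a *= price - price
else:
    x -= a // 15
x += a % 31
price += record(a)
x = x % a

14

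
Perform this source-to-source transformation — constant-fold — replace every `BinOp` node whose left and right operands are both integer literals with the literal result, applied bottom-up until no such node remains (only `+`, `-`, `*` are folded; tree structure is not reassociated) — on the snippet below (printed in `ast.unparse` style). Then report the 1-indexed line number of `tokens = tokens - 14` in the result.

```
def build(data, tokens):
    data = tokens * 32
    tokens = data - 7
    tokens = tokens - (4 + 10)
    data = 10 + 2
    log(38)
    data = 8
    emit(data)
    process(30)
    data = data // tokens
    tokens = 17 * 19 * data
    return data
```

4

Transformed code:
def build(data, tokens):
    data = tokens * 32
    tokens = data - 7
    tokens = tokens - 14
    data = 12
    log(38)
    data = 8
    emit(data)
    process(30)
    data = data // tokens
    tokens = 323 * data
    return data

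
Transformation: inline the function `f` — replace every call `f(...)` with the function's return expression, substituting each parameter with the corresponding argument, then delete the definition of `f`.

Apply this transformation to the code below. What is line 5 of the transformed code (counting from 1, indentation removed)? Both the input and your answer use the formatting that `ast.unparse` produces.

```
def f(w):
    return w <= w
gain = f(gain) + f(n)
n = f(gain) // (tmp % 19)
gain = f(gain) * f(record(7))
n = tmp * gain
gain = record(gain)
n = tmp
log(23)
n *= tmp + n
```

gain = record(gain)

Transformed code:
gain = (gain <= gain) + (n <= n)
n = (gain <= gain) // (tmp % 19)
gain = (gain <= gain) * (record(7) <= record(7))
n = tmp * gain
gain = record(gain)
n = tmp
log(23)
n *= tmp + n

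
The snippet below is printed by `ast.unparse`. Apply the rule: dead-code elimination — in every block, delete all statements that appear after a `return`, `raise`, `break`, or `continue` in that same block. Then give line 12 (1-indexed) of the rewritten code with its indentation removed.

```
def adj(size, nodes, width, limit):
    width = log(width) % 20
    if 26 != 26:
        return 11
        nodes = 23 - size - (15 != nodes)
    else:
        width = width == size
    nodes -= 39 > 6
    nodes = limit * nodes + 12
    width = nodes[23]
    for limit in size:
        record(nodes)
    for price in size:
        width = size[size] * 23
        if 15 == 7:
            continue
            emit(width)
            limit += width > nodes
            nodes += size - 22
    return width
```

for price in size:

Transformed code:
def adj(size, nodes, width, limit):
    width = log(width) % 20
    if 26 != 26:
        return 11
    else:
        width = width == size
    nodes -= 39 > 6
    nodes = limit * nodes + 12
    width = nodes[23]
    for limit in size:
        record(nodes)
    for price in size:
        width = size[size] * 23
        if 15 == 7:
            continue
    return width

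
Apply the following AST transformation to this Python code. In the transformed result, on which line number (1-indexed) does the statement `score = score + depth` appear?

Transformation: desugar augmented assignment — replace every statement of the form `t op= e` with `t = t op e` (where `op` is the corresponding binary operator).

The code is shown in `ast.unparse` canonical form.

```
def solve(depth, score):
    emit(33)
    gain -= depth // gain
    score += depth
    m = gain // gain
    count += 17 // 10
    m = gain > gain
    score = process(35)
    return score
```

Transformed code:
def solve(depth, score):
    emit(33)
    gain = gain - depth // gain
    score = score + depth
    m = gain // gain
    count = count + 17 // 10
    m = gain > gain
    score = process(35)
    return score

4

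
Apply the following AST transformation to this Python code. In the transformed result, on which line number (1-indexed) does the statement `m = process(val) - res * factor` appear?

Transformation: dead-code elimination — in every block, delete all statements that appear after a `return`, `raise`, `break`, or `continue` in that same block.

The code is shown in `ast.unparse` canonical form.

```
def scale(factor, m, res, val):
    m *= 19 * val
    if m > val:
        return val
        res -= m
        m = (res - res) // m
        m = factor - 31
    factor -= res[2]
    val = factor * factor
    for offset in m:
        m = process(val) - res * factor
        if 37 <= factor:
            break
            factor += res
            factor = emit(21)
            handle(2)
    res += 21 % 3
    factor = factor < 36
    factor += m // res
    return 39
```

Transformed code:
def scale(factor, m, res, val):
    m *= 19 * val
    if m > val:
        return val
    factor -= res[2]
    val = factor * factor
    for offset in m:
        m = process(val) - res * factor
        if 37 <= factor:
            break
    res += 21 % 3
    factor = factor < 36
    factor += m // res
    return 39

8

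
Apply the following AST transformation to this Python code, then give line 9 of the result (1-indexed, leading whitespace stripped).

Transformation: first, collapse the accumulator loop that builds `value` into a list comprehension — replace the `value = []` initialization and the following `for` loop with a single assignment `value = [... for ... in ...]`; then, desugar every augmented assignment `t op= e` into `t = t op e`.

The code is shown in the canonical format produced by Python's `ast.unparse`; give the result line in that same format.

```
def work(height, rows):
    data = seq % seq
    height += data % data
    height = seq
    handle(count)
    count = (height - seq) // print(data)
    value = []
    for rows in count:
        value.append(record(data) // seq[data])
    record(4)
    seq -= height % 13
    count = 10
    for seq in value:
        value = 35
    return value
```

Transformed code:
def work(height, rows):
    data = seq % seq
    height = height + data % data
    height = seq
    handle(count)
    count = (height - seq) // print(data)
    value = [record(data) // seq[data] for rows in count]
    record(4)
    seq = seq - height % 13
    count = 10
    for seq in value:
        value = 35
    return value

seq = seq - height % 13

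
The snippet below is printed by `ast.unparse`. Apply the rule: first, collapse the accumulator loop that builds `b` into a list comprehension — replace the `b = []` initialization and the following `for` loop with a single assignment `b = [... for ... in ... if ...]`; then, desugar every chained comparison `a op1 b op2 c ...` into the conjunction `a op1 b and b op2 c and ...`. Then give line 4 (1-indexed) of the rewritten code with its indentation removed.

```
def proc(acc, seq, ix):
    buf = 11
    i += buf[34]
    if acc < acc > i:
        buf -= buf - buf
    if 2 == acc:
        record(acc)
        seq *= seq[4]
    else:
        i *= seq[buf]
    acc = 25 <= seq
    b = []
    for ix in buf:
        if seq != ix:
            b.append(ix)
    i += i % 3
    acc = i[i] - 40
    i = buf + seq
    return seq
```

if acc < acc and acc > i:

Transformed code:
def proc(acc, seq, ix):
    buf = 11
    i += buf[34]
    if acc < acc and acc > i:
        buf -= buf - buf
    if 2 == acc:
        record(acc)
        seq *= seq[4]
    else:
        i *= seq[buf]
    acc = 25 <= seq
    b = [ix for ix in buf if seq != ix]
    i += i % 3
    acc = i[i] - 40
    i = buf + seq
    return seq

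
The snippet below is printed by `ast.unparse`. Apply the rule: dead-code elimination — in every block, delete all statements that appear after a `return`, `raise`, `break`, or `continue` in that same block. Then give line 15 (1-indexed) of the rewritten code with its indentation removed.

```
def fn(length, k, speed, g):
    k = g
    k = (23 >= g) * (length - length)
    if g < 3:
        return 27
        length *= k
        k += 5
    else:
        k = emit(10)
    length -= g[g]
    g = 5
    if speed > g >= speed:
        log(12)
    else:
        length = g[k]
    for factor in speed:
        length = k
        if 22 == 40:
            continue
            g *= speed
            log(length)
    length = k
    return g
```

Transformed code:
def fn(length, k, speed, g):
    k = g
    k = (23 >= g) * (length - length)
    if g < 3:
        return 27
    else:
        k = emit(10)
    length -= g[g]
    g = 5
    if speed > g >= speed:
        log(12)
    else:
        length = g[k]
    for factor in speed:
        length = k
        if 22 == 40:
            continue
    length = k
    return g

length = k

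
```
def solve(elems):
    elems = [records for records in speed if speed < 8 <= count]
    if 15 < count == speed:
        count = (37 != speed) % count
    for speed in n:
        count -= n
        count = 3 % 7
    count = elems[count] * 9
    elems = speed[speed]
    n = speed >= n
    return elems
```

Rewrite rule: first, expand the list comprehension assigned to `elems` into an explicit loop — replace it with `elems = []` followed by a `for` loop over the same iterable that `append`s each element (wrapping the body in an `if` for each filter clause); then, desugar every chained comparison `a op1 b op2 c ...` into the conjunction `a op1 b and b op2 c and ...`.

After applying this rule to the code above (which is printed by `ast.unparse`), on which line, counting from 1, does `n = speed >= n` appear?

13

Transformed code:
def solve(elems):
    elems = []
    for records in speed:
        if speed < 8 and 8 <= count:
            elems.append(records)
    if 15 < count and count == speed:
        count = (37 != speed) % count
    for speed in n:
        count -= n
        count = 3 % 7
    count = elems[count] * 9
    elems = speed[speed]
    n = speed >= n
    return elems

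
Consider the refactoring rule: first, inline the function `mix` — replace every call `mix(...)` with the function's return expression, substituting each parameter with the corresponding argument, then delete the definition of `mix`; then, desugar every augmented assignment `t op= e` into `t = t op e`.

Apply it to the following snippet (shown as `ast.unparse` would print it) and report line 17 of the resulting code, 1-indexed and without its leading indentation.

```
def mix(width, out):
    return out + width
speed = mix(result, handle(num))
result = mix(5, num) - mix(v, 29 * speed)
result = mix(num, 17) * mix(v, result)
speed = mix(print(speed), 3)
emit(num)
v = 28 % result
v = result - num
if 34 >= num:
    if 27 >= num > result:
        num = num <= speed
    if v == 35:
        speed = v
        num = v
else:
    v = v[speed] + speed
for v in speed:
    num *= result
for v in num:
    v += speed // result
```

Transformed code:
speed = handle(num) + result
result = num + 5 - (29 * speed + v)
result = (17 + num) * (result + v)
speed = 3 + print(speed)
emit(num)
v = 28 % result
v = result - num
if 34 >= num:
    if 27 >= num > result:
        num = num <= speed
    if v == 35:
        speed = v
        num = v
else:
    v = v[speed] + speed
for v in speed:
    num = num * result
for v in num:
    v = v + speed // result

num = num * result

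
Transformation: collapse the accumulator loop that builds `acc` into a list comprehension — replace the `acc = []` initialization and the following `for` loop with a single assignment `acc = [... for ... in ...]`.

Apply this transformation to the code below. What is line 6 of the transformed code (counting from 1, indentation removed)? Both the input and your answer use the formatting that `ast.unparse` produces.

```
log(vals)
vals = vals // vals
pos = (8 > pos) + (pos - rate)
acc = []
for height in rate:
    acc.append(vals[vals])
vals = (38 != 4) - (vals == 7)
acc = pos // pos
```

Transformed code:
log(vals)
vals = vals // vals
pos = (8 > pos) + (pos - rate)
acc = [vals[vals] for height in rate]
vals = (38 != 4) - (vals == 7)
acc = pos // pos

acc = pos // pos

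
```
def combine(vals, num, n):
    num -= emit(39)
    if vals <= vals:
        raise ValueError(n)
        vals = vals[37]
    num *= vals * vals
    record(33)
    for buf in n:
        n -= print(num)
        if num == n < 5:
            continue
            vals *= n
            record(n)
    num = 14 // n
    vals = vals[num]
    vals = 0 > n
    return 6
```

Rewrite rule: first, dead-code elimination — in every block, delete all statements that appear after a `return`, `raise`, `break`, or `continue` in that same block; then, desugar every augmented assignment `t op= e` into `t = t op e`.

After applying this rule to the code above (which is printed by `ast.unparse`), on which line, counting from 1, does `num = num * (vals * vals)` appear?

Transformed code:
def combine(vals, num, n):
    num = num - emit(39)
    if vals <= vals:
        raise ValueError(n)
    num = num * (vals * vals)
    record(33)
    for buf in n:
        n = n - print(num)
        if num == n < 5:
            continue
    num = 14 // n
    vals = vals[num]
    vals = 0 > n
    return 6

5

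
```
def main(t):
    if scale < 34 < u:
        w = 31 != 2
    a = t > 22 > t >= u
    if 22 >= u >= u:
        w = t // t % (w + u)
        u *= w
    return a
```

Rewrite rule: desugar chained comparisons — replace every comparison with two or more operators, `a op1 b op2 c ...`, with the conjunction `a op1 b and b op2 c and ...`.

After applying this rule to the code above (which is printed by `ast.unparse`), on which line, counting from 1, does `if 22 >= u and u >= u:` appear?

5

Transformed code:
def main(t):
    if scale < 34 and 34 < u:
        w = 31 != 2
    a = t > 22 and 22 > t and (t >= u)
    if 22 >= u and u >= u:
        w = t // t % (w + u)
        u *= w
    return a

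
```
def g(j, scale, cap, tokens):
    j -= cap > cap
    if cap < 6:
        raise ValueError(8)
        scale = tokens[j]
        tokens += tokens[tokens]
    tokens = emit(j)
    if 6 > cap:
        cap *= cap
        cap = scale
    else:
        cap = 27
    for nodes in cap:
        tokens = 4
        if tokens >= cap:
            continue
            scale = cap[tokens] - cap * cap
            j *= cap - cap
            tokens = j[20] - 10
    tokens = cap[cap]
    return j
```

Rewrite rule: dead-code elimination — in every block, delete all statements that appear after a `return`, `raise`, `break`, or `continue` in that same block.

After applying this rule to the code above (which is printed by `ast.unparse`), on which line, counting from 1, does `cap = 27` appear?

10

Transformed code:
def g(j, scale, cap, tokens):
    j -= cap > cap
    if cap < 6:
        raise ValueError(8)
    tokens = emit(j)
    if 6 > cap:
        cap *= cap
        cap = scale
    else:
        cap = 27
    for nodes in cap:
        tokens = 4
        if tokens >= cap:
            continue
    tokens = cap[cap]
    return j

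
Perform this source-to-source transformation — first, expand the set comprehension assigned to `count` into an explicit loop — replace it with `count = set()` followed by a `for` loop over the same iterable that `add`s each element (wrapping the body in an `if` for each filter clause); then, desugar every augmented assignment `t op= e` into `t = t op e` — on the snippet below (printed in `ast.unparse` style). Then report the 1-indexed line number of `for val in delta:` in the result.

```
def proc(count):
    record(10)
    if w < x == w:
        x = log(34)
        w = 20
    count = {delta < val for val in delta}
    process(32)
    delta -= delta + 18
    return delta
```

Transformed code:
def proc(count):
    record(10)
    if w < x == w:
        x = log(34)
        w = 20
    count = set()
    for val in delta:
        count.add(delta < val)
    process(32)
    delta = delta - (delta + 18)
    return delta

7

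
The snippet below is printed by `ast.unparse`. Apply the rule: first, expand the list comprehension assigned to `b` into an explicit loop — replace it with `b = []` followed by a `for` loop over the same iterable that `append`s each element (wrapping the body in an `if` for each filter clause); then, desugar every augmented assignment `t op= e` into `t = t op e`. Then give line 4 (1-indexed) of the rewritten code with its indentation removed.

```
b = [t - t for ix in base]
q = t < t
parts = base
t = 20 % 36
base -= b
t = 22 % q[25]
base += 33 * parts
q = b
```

q = t < t

Transformed code:
b = []
for ix in base:
    b.append(t - t)
q = t < t
parts = base
t = 20 % 36
base = base - b
t = 22 % q[25]
base = base + 33 * parts
q = b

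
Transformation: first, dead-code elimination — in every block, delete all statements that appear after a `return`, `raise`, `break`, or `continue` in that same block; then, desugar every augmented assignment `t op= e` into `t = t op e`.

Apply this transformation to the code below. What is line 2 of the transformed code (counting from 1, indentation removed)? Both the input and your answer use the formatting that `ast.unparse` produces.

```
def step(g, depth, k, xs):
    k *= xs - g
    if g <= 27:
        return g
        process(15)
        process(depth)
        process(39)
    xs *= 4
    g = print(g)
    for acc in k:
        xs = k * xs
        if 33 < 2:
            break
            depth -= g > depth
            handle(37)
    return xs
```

Transformed code:
def step(g, depth, k, xs):
    k = k * (xs - g)
    if g <= 27:
        return g
    xs = xs * 4
    g = print(g)
    for acc in k:
        xs = k * xs
        if 33 < 2:
            break
    return xs

k = k * (xs - g)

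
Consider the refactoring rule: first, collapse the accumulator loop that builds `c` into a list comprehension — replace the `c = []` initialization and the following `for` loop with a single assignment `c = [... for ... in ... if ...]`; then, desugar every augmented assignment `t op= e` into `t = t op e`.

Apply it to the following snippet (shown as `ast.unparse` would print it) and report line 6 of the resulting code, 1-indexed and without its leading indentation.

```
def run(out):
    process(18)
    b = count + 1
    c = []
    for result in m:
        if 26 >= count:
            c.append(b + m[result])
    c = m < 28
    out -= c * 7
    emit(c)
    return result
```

Transformed code:
def run(out):
    process(18)
    b = count + 1
    c = [b + m[result] for result in m if 26 >= count]
    c = m < 28
    out = out - c * 7
    emit(c)
    return result

out = out - c * 7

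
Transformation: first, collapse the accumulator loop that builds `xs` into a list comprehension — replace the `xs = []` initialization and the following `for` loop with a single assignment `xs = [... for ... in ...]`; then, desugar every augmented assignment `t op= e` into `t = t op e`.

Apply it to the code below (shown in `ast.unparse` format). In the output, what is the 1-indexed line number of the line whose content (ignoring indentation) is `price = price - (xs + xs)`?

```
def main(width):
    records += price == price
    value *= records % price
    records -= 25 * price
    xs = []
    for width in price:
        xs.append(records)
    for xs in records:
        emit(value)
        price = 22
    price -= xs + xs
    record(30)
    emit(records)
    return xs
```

9

Transformed code:
def main(width):
    records = records + (price == price)
    value = value * (records % price)
    records = records - 25 * price
    xs = [records for width in price]
    for xs in records:
        emit(value)
        price = 22
    price = price - (xs + xs)
    record(30)
    emit(records)
    return xs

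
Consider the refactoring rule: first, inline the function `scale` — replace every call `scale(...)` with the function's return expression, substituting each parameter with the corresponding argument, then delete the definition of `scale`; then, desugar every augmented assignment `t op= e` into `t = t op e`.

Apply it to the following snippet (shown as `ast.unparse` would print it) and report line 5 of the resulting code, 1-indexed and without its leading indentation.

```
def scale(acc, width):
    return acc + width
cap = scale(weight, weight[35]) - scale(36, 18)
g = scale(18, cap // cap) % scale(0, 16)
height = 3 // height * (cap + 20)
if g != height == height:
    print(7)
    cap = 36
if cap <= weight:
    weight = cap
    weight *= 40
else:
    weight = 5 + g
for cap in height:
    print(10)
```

Transformed code:
cap = weight + weight[35] - (36 + 18)
g = (18 + cap // cap) % (0 + 16)
height = 3 // height * (cap + 20)
if g != height == height:
    print(7)
    cap = 36
if cap <= weight:
    weight = cap
    weight = weight * 40
else:
    weight = 5 + g
for cap in height:
    print(10)

print(7)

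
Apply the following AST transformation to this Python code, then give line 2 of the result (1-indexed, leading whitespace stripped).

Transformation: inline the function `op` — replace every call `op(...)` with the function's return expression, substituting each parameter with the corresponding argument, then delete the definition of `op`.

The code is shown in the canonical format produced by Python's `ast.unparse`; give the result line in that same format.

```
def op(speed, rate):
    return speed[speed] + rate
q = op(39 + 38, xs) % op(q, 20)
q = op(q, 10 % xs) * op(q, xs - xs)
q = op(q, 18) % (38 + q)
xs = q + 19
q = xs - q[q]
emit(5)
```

Transformed code:
q = ((39 + 38)[39 + 38] + xs) % (q[q] + 20)
q = (q[q] + 10 % xs) * (q[q] + (xs - xs))
q = (q[q] + 18) % (38 + q)
xs = q + 19
q = xs - q[q]
emit(5)

q = (q[q] + 10 % xs) * (q[q] + (xs - xs))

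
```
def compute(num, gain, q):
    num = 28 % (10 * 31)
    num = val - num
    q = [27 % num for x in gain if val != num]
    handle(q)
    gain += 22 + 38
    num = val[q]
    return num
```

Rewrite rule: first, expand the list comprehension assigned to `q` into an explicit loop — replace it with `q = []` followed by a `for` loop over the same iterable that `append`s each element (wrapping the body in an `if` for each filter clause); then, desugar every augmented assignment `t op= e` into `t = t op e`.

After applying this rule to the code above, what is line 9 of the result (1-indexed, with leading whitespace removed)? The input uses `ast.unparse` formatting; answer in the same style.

Transformed code:
def compute(num, gain, q):
    num = 28 % (10 * 31)
    num = val - num
    q = []
    for x in gain:
        if val != num:
            q.append(27 % num)
    handle(q)
    gain = gain + (22 + 38)
    num = val[q]
    return num

gain = gain + (22 + 38)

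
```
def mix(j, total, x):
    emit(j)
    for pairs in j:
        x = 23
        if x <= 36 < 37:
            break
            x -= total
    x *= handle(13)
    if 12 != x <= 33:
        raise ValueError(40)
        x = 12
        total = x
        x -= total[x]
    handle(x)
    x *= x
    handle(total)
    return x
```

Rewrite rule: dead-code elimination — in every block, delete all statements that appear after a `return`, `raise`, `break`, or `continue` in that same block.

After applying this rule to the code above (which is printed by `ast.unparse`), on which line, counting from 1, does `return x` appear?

Transformed code:
def mix(j, total, x):
    emit(j)
    for pairs in j:
        x = 23
        if x <= 36 < 37:
            break
    x *= handle(13)
    if 12 != x <= 33:
        raise ValueError(40)
    handle(x)
    x *= x
    handle(total)
    return x

13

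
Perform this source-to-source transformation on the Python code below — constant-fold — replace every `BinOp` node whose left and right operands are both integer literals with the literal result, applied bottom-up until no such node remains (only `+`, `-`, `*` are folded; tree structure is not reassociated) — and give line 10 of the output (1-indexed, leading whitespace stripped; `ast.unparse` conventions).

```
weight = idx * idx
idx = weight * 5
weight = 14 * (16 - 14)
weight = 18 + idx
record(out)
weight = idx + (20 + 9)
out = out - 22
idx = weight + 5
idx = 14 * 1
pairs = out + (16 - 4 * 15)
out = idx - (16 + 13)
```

Transformed code:
weight = idx * idx
idx = weight * 5
weight = 28
weight = 18 + idx
record(out)
weight = idx + 29
out = out - 22
idx = weight + 5
idx = 14
pairs = out + -44
out = idx - 29

pairs = out + -44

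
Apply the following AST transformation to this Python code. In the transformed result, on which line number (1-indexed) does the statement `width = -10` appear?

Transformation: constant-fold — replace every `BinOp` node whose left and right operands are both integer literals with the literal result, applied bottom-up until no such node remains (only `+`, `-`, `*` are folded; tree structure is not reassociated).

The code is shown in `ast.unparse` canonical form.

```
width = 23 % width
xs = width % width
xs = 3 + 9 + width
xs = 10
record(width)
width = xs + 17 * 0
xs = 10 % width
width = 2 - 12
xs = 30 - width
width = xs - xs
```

8

Transformed code:
width = 23 % width
xs = width % width
xs = 12 + width
xs = 10
record(width)
width = xs + 0
xs = 10 % width
width = -10
xs = 30 - width
width = xs - xs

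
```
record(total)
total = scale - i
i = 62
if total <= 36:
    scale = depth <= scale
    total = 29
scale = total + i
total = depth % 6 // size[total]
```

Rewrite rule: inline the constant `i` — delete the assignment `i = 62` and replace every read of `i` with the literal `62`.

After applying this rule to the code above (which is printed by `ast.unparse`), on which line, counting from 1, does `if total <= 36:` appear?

Transformed code:
record(total)
total = scale - 62
if total <= 36:
    scale = depth <= scale
    total = 29
scale = total + 62
total = depth % 6 // size[total]

3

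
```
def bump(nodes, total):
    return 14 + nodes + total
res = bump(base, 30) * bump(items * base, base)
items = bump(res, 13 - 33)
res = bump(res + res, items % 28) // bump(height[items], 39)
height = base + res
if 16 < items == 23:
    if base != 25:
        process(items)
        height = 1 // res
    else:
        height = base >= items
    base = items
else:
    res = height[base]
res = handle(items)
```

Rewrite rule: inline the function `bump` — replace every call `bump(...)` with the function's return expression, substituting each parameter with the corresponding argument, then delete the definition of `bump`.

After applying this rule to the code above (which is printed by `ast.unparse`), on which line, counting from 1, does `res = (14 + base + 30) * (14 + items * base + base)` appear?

Transformed code:
res = (14 + base + 30) * (14 + items * base + base)
items = 14 + res + (13 - 33)
res = (14 + (res + res) + items % 28) // (14 + height[items] + 39)
height = base + res
if 16 < items == 23:
    if base != 25:
        process(items)
        height = 1 // res
    else:
        height = base >= items
    base = items
else:
    res = height[base]
res = handle(items)

1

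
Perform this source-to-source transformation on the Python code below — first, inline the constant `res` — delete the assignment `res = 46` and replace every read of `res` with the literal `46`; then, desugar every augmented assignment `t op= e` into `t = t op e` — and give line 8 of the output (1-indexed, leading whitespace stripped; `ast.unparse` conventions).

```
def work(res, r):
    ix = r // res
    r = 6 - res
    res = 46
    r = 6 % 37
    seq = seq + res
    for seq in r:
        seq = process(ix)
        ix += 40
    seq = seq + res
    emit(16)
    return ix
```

ix = ix + 40

Transformed code:
def work(res, r):
    ix = r // 46
    r = 6 - 46
    r = 6 % 37
    seq = seq + 46
    for seq in r:
        seq = process(ix)
        ix = ix + 40
    seq = seq + 46
    emit(16)
    return ix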